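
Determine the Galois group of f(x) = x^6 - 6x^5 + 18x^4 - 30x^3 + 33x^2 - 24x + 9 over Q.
PGL(2,5) (also written S5(6))

The polynomial f is an irreducible sextic over Q, so G = Gal(f/Q) is one of the 16 transitive subgroups 6T1, ..., 6T16 of S_6. The discriminant of f is -16003008, which is not a perfect square, so G is not contained in A_6. The transitive groups of degree 6 not contained in A_6 are: C_6 (6T1, order 6), S_3 (6T2, order 6), D_6 (6T3, order 12), C_3 x S_3 (6T5, order 18), A_4 x C_2 (6T6, order 24), S_4 (6T8, order 24), S_3 x S_3 (6T9, order 36), S_4 x C_2 (6T11, order 48), (S_3 x S_3) : C_2 (6T13, order 72), PGL(2,5) (6T14, order 120), S_6 (6T16, order 720). By Dedekind's theorem, for a prime p not dividing disc(f) the degrees of the irreducible factors of f mod p form the cycle type of an element of G. Factoring f modulo the 21 such primes p <= 89 (skipping 2, 3, 7, which divide the discriminant), each new pattern first appears at: mod 5: f = (x^6 + 4x^5 + 3x^4 + 3x^2 + x + 4), pattern 6; mod 11: f = (x + 1)(x^5 + 4x^4 + 3x^3 + 9), pattern 5+1; mod 13: f = (x + 7)(x + 11)(x^4 + 2x^3 + 9x^2 + 5x + 4), pattern 4+1+1; mod 23: f = (x + 15)(x + 19)(x^2 + 13x + 3)(x^2 + 16x + 8), pattern 2+2+1+1; mod 43: f = (x^3 + 16x^2 + 6x + 18)(x^3 + 21x^2 + 20x + 22), pattern 3+3; mod 61: f = (x^2 + 12x + 46)(x^2 + 16x + 56)(x^2 + 27x + 5), pattern 2+2+2. No other pattern occurs in this range, so the set of observed cycle types is {6, 5+1, 4+1+1, 2+2+1+1, 3+3, 2+2+2}. The candidates containing elements of all these cycle types are PGL(2,5) (6T14) of order 120, S_6 (6T16) of order 720; the others are excluded. The observed types are precisely the cycle types that occur in PGL(2,5) (6T14) (apart from the identity). Each of the other remaining candidates has further cycle types, and by the Chebotarev density theorem the matching factorization patterns would occur for a proportion of primes equal to their share of the group: S_6 (6T16) additionally contains elements of type 4+2, 3+2+1, 3+1+1+1, 2+1+1+1+1 (265 of its 720 elements, about 37% of primes). None of the 21 primes tested shows any such pattern (for each of these groups the chance of that is below 10^-4), which rules them out. Hence G = PGL(2,5) (6T14), of order 120.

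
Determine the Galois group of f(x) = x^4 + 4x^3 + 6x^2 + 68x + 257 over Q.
A_4 (order 12)

The polynomial is an irreducible quartic over Q and its discriminant is 1358954496 = 36864^2, a perfect square, so the Galois group is contained in A_4. The resolvent cubic y^3 - 6*y^2 - 756*y - 2568 is irreducible over Q. An irreducible resolvent with square discriminant gives A_4.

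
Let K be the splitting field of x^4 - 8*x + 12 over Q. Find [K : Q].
12

The degree of the splitting field over Q equals the order of the Galois group, so first determine the group. The polynomial is an irreducible quartic over Q and its discriminant is 331776 = 576^2, a perfect square, so the Galois group is contained in A_4. The resolvent cubic y^3 - 48*y - 64 is irreducible over Q. An irreducible resolvent with square discriminant gives A_4. The Galois group A_4 (4T4) has order 12, so the splitting field has degree 12 over Q.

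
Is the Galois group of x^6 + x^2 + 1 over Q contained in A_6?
The polynomial is irreducible of degree 6 over Q. Its discriminant is -61504, which is not a perfect square. A Galois group lies in the alternating group exactly when the discriminant is a square in Q, so the Galois group (S_4 x C_2) is not contained in A_6.

No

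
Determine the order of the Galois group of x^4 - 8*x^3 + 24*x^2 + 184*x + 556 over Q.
The degree of the splitting field over Q equals the order of the Galois group, so first determine the group. The polynomial is an irreducible quartic over Q and its discriminant is 176319369216 = 419904^2, a perfect square, so the Galois group is contained in A_4. The resolvent cubic y^3 - 24*y^2 - 3696*y - 16064 is irreducible over Q. An irreducible resolvent with square discriminant gives A_4. The Galois group A_4 (4T4) has order 12, so the splitting field has degree 12 over Q.

12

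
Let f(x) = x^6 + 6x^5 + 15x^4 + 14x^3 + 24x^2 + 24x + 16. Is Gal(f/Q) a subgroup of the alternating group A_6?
The polynomial is irreducible of degree 6 over Q. Its discriminant is -1160950579200, which is not a perfect square. A Galois group lies in the alternating group exactly when the discriminant is a square in Q, so the Galois group (S_3) is not contained in A_6.

No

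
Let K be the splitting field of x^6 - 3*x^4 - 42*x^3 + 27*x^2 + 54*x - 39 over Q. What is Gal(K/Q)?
The polynomial f is an irreducible sextic over Q, so G = Gal(f/Q) is one of the 16 transitive subgroups 6T1, ..., 6T16 of S_6. The discriminant of f is 127031580211968, which is not a perfect square, so G is not contained in A_6. The transitive groups of degree 6 not contained in A_6 are: C_6 (6T1, order 6), S_3 (6T2, order 6), D_6 (6T3, order 12), C_3 x S_3 (6T5, order 18), A_4 x C_2 (6T6, order 24), S_4 (6T8, order 24), S_3 x S_3 (6T9, order 36), S_4 x C_2 (6T11, order 48), (S_3 x S_3) : C_2 (6T13, order 72), PGL(2,5) (6T14, order 120), S_6 (6T16, order 720). By Dedekind's theorem, for a prime p not dividing disc(f) the degrees of the irreducible factors of f mod p form the cycle type of an element of G. Factoring f modulo the 23 such primes p <= 97 (skipping 2, 3, which divide the discriminant), each new pattern first appears at: mod 5: f = (x^6 + 2x^4 + 3x^3 + 2x^2 + 4x + 1), pattern 6; mod 11: f = (x + 4)(x + 9)(x^2 + 5)(x^2 + 9x + 4), pattern 2+2+1+1; mod 13: f = (x)(x + 1)(x + 11)(x^3 + x^2 + 12), pattern 3+1+1+1; mod 31: f = (x^2 + 7x + 8)(x^2 + 25x + 19)(x^2 + 30x + 13), pattern 2+2+2; mod 97: f = (x^3 + 30x^2 + 42x + 56)(x^3 + 67x^2 + 79x + 53), pattern 3+3. No other pattern occurs in this range, so the set of observed cycle types is {6, 2+2+1+1, 3+1+1+1, 2+2+2, 3+3}. The candidates containing elements of all these cycle types are S_3 x S_3 (6T9) of order 36, (S_3 x S_3) : C_2 (6T13) of order 72, S_6 (6T16) of order 720; the others are excluded. The observed types are precisely the cycle types that occur in S_3 x S_3 (6T9) (apart from the identity). Each of the other remaining candidates has further cycle types, and by the Chebotarev density theorem the matching factorization patterns would occur for a proportion of primes equal to their share of the group: (S_3 x S_3) : C_2 (6T13) additionally contains elements of type 4+2, 3+2+1, 2+1+1+1+1 (36 of its 72 elements, about 50% of primes); S_6 (6T16) additionally contains elements of type 5+1, 4+2, 4+1+1, 3+2+1, 2+1+1+1+1 (459 of its 720 elements, about 64% of primes). None of the 23 primes tested shows any such pattern (for each of these groups the chance of that is below 10^-4), which rules them out. Hence G = S_3 x S_3 (6T9), of order 36.

6T9: S_3 x S_3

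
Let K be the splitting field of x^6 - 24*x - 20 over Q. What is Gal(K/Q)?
The polynomial f is an irreducible sextic over Q, so G = Gal(f/Q) is one of the 16 transitive subgroups 6T1, ..., 6T16 of S_6. The discriminant of f is 746496000000 = 864000^2, a perfect square, so G is contained in A_6. The transitive groups of degree 6 contained in A_6 are: A_4 (6T4, order 12), S_4 (6T7, order 24), (C_3 x C_3) : C_4 (6T10, order 36), PSL(2,5) (6T12, order 60), A_6 (6T15, order 360). By Dedekind's theorem, for a prime p not dividing disc(f) the degrees of the irreducible factors of f mod p form the cycle type of an element of G. Factoring f modulo the 6 such primes p <= 23 (skipping 2, 3, 5, which divide the discriminant), each new pattern first appears at: mod 7: f = (x + 4)(x^5 + 3x^4 + 2x^3 + 6x^2 + 4x + 2), pattern 5+1; mod 23: f = (x + 2)(x + 11)(x + 16)(x^3 + 17x^2 + 13x + 7), pattern 3+1+1+1. No other pattern occurs in this range, so the set of observed cycle types is {5+1, 3+1+1+1}. Among the candidates above, the only group containing elements of all these cycle types is A_6 (6T15) — each of A_4 (6T4), S_4 (6T7), (C_3 x C_3) : C_4 (6T10), PSL(2,5) (6T12) lacks at least one of them. Hence G = A_6 (6T15), of order 360.

A_6 (also written A6)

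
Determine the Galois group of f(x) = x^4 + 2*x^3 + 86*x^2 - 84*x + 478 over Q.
The polynomial is an irreducible quartic over Q and its discriminant is 311533655104 = 558152^2, a perfect square, so the Galois group is contained in A_4. The resolvent cubic y^3 - 86*y^2 - 2080*y + 155464 is irreducible over Q. An irreducible resolvent with square discriminant gives A_4.

A_4 (also written A4)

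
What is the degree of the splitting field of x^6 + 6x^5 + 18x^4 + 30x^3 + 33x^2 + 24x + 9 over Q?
The degree of the splitting field over Q equals the order of the Galois group, so first determine the group. The polynomial f is an irreducible sextic over Q, so G = Gal(f/Q) is one of the 16 transitive subgroups 6T1, ..., 6T16 of S_6. The discriminant of f is -16003008, which is not a perfect square, so G is not contained in A_6. The transitive groups of degree 6 not contained in A_6 are: C_6 (6T1, order 6), S_3 (6T2, order 6), D_6 (6T3, order 12), C_3 x S_3 (6T5, order 18), A_4 x C_2 (6T6, order 24), S_4 (6T8, order 24), S_3 x S_3 (6T9, order 36), S_4 x C_2 (6T11, order 48), (S_3 x S_3) : C_2 (6T13, order 72), PGL(2,5) (6T14, order 120), S_6 (6T16, order 720). By Dedekind's theorem, for a prime p not dividing disc(f) the degrees of the irreducible factors of f mod p form the cycle type of an element of G. Factoring f modulo the 21 such primes p <= 89 (skipping 2, 3, 7, which divide the discriminant), each new pattern first appears at: mod 5: f = (x^6 + x^5 + 3x^4 + 3x^2 + 4x + 4), pattern 6; mod 11: f = (x + 10)(x^5 + 7x^4 + 3x^3 + 2), pattern 5+1; mod 13: f = (x + 2)(x + 6)(x^4 + 11x^3 + 9x^2 + 8x + 4), pattern 4+1+1; mod 23: f = (x + 4)(x + 8)(x^2 + 7x + 8)(x^2 + 10x + 3), pattern 2+2+1+1; mod 43: f = (x^3 + 22x^2 + 20x + 21)(x^3 + 27x^2 + 6x + 25), pattern 3+3; mod 61: f = (x^2 + 34x + 5)(x^2 + 45x + 56)(x^2 + 49x + 46), pattern 2+2+2. No other pattern occurs in this range, so the set of observed cycle types is {6, 5+1, 4+1+1, 2+2+1+1, 3+3, 2+2+2}. The candidates containing elements of all these cycle types are PGL(2,5) (6T14) of order 120, S_6 (6T16) of order 720; the others are excluded. The observed types are precisely the cycle types that occur in PGL(2,5) (6T14) (apart from the identity). Each of the other remaining candidates has further cycle types, and by the Chebotarev density theorem the matching factorization patterns would occur for a proportion of primes equal to their share of the group: S_6 (6T16) additionally contains elements of type 4+2, 3+2+1, 3+1+1+1, 2+1+1+1+1 (265 of its 720 elements, about 37% of primes). None of the 21 primes tested shows any such pattern (for each of these groups the chance of that is below 10^-4), which rules them out. Hence G = PGL(2,5) (6T14), of order 120. The Galois group PGL(2,5) (6T14) has order 120, so the splitting field has degree 120 over Q.

120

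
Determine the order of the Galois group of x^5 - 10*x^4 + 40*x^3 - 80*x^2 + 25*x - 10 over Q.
60

The degree of the splitting field over Q equals the order of the Galois group, so first determine the group. The polynomial f is an irreducible quintic over Q, so G = Gal(f/Q) is a transitive subgroup of S_5: one of C_5 (5T1, order 5), D_5 (5T2, order 10), F_20 (5T3, order 20), A_5 (5T4, order 60) or S_5 (5T5, order 120). The discriminant of f is 58564000000 = 242000^2, a perfect square, so G is contained in A_5. The transitive groups of degree 5 contained in A_5 are: C_5 (5T1, order 5), D_5 (5T2, order 10), A_5 (5T4, order 60). By Dedekind's theorem, for a prime p not dividing disc(f) the degrees of the irreducible factors of f mod p form the cycle type of an element of G. Factoring f modulo the 3 such primes p <= 13 (skipping 2, 5, 11, which divide the discriminant), each new pattern first appears at: mod 3: f = (x^5 + 2x^4 + x^3 + x^2 + x + 2), pattern 5; mod 13: f = (x + 3)(x + 5)(x^3 + 8x^2 + 8), pattern 3+1+1. No other pattern occurs in this range, so the set of observed cycle types is {5, 3+1+1}. Among the candidates above, the only group containing elements of all these cycle types is A_5 (5T4) — each of C_5 (5T1), D_5 (5T2) lacks at least one of them. Hence G = A_5 (5T4), of order 60. The Galois group A_5 (5T4) has order 60, so the splitting field has degree 60 over Q.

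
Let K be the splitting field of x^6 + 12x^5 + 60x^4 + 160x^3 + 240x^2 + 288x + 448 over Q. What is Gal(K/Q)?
The polynomial f is an irreducible sextic over Q, so G = Gal(f/Q) is one of the 16 transitive subgroups 6T1, ..., 6T16 of S_6. The discriminant of f is -9727331052552192, which is not a perfect square, so G is not contained in A_6. The transitive groups of degree 6 not contained in A_6 are: C_6 (6T1, order 6), S_3 (6T2, order 6), D_6 (6T3, order 12), C_3 x S_3 (6T5, order 18), A_4 x C_2 (6T6, order 24), S_4 (6T8, order 24), S_3 x S_3 (6T9, order 36), S_4 x C_2 (6T11, order 48), (S_3 x S_3) : C_2 (6T13, order 72), PGL(2,5) (6T14, order 120), S_6 (6T16, order 720). By Dedekind's theorem, for a prime p not dividing disc(f) the degrees of the irreducible factors of f mod p form the cycle type of an element of G. Factoring f modulo the 27 such primes p <= 127 (skipping 2, 3, 17, 43, which divide the discriminant), each new pattern first appears at: mod 5: f = (x^6 + 2x^5 + 3x + 3), pattern 6; mod 7: f = (x)(x^2 + 3x + 5)(x^3 + 2x^2 + 3), pattern 3+2+1; mod 11: f = (x^2 + 8x + 9)(x^4 + 4x^3 + 8x^2 + 5x + 7), pattern 4+2; mod 13: f = (x + 9)(x + 12)(x^2 + 6x + 7)(x^2 + 11x + 3), pattern 2+2+1+1; mod 61: f = (x + 6)(x + 10)(x + 22)(x + 44)(x^2 + 52x + 56), pattern 2+1+1+1+1; mod 97: f = (x + 3)(x + 22)(x + 26)(x^3 + 58x^2 + 72x + 95), pattern 3+1+1+1; mod 113: f = (x^2 + 12x + 60)(x^2 + 19x + 96)(x^2 + 94x + 39), pattern 2+2+2; mod 127: f = (x^3 + 55x^2 + 124x + 53)(x^3 + 84x^2 + 15x + 42), pattern 3+3. No other pattern occurs in this range, so the set of observed cycle types is {6, 3+2+1, 4+2, 2+2+1+1, 2+1+1+1+1, 3+1+1+1, 2+2+2, 3+3}. The candidates containing elements of all these cycle types are (S_3 x S_3) : C_2 (6T13) of order 72, S_6 (6T16) of order 720; the others are excluded. The observed types are precisely the cycle types that occur in (S_3 x S_3) : C_2 (6T13) (apart from the identity). Each of the other remaining candidates has further cycle types, and by the Chebotarev density theorem the matching factorization patterns would occur for a proportion of primes equal to their share of the group: S_6 (6T16) additionally contains elements of type 5+1, 4+1+1 (234 of its 720 elements, about 32% of primes). None of the 27 primes tested shows any such pattern (for each of these groups the chance of that is below 10^-4), which rules them out. Hence G = (S_3 x S_3) : C_2 (6T13), of order 72.

(S_3 x S_3) : C_2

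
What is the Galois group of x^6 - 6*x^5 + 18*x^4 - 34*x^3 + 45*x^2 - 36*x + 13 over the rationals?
The polynomial f is an irreducible sextic over Q, so G = Gal(f/Q) is one of the 16 transitive subgroups 6T1, ..., 6T16 of S_6. The discriminant of f is -16003008, which is not a perfect square, so G is not contained in A_6. The transitive groups of degree 6 not contained in A_6 are: C_6 (6T1, order 6), S_3 (6T2, order 6), D_6 (6T3, order 12), C_3 x S_3 (6T5, order 18), A_4 x C_2 (6T6, order 24), S_4 (6T8, order 24), S_3 x S_3 (6T9, order 36), S_4 x C_2 (6T11, order 48), (S_3 x S_3) : C_2 (6T13, order 72), PGL(2,5) (6T14, order 120), S_6 (6T16, order 720). By Dedekind's theorem, for a prime p not dividing disc(f) the degrees of the irreducible factors of f mod p form the cycle type of an element of G. Factoring f modulo the 21 such primes p <= 89 (skipping 2, 3, 7, which divide the discriminant), each new pattern first appears at: mod 5: f = (x^6 + 4x^5 + 3x^4 + x^3 + 4x + 3), pattern 6; mod 11: f = (x + 8)(x^5 + 8x^4 + 9x^3 + 4x^2 + 2x + 3), pattern 5+1; mod 13: f = (x)(x + 4)(x^4 + 3x^3 + 6x^2 + 7x + 4), pattern 4+1+1; mod 23: f = (x + 2)(x + 6)(x^2 + 3x + 21)(x^2 + 6x + 10), pattern 2+2+1+1; mod 43: f = (x^3 + 16x^2 + 30x + 18)(x^3 + 21x^2 + 39x + 27), pattern 3+3; mod 61: f = (x^2 + 30x + 2)(x^2 + 41x + 31)(x^2 + 45x + 13), pattern 2+2+2. No other pattern occurs in this range, so the set of observed cycle types is {6, 5+1, 4+1+1, 2+2+1+1, 3+3, 2+2+2}. The candidates containing elements of all these cycle types are PGL(2,5) (6T14) of order 120, S_6 (6T16) of order 720; the others are excluded. The observed types are precisely the cycle types that occur in PGL(2,5) (6T14) (apart from the identity). Each of the other remaining candidates has further cycle types, and by the Chebotarev density theorem the matching factorization patterns would occur for a proportion of primes equal to their share of the group: S_6 (6T16) additionally contains elements of type 4+2, 3+2+1, 3+1+1+1, 2+1+1+1+1 (265 of its 720 elements, about 37% of primes). None of the 21 primes tested shows any such pattern (for each of these groups the chance of that is below 10^-4), which rules them out. Hence G = PGL(2,5) (6T14), of order 120.

PGL(2,5) (order 120)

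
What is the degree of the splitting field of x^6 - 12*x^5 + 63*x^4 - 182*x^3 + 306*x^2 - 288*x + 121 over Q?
The degree of the splitting field over Q equals the order of the Galois group, so first determine the group. The polynomial f is an irreducible sextic over Q, so G = Gal(f/Q) is one of the 16 transitive subgroups 6T1, ..., 6T16 of S_6. The discriminant of f is -16003008, which is not a perfect square, so G is not contained in A_6. The transitive groups of degree 6 not contained in A_6 are: C_6 (6T1, order 6), S_3 (6T2, order 6), D_6 (6T3, order 12), C_3 x S_3 (6T5, order 18), A_4 x C_2 (6T6, order 24), S_4 (6T8, order 24), S_3 x S_3 (6T9, order 36), S_4 x C_2 (6T11, order 48), (S_3 x S_3) : C_2 (6T13, order 72), PGL(2,5) (6T14, order 120), S_6 (6T16, order 720). By Dedekind's theorem, for a prime p not dividing disc(f) the degrees of the irreducible factors of f mod p form the cycle type of an element of G. Factoring f modulo the 21 such primes p <= 89 (skipping 2, 3, 7, which divide the discriminant), each new pattern first appears at: mod 5: f = (x^6 + 3x^5 + 3x^4 + 3x^3 + x^2 + 2x + 1), pattern 6; mod 11: f = (x)(x^5 + 10x^4 + 8x^3 + 5x^2 + 9x + 9), pattern 5+1; mod 13: f = (x + 6)(x + 10)(x^4 + 11x^3 + 9x^2 + 2x + 7), pattern 4+1+1; mod 23: f = (x + 14)(x + 18)(x^2 + 11x + 14)(x^2 + 14x + 16), pattern 2+2+1+1; mod 43: f = (x^3 + 13x^2 + 20x + 27)(x^3 + 18x^2 + 24x + 22), pattern 3+3; mod 61: f = (x^2 + 10x + 35)(x^2 + 14x + 41)(x^2 + 25x + 40), pattern 2+2+2. No other pattern occurs in this range, so the set of observed cycle types is {6, 5+1, 4+1+1, 2+2+1+1, 3+3, 2+2+2}. The candidates containing elements of all these cycle types are PGL(2,5) (6T14) of order 120, S_6 (6T16) of order 720; the others are excluded. The observed types are precisely the cycle types that occur in PGL(2,5) (6T14) (apart from the identity). Each of the other remaining candidates has further cycle types, and by the Chebotarev density theorem the matching factorization patterns would occur for a proportion of primes equal to their share of the group: S_6 (6T16) additionally contains elements of type 4+2, 3+2+1, 3+1+1+1, 2+1+1+1+1 (265 of its 720 elements, about 37% of primes). None of the 21 primes tested shows any such pattern (for each of these groups the chance of that is below 10^-4), which rules them out. Hence G = PGL(2,5) (6T14), of order 120. The Galois group PGL(2,5) (6T14) has order 120, so the splitting field has degree 120 over Q.

120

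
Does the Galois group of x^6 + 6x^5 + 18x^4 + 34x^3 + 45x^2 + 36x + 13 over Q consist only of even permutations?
The polynomial is irreducible of degree 6 over Q. Its discriminant is -16003008, which is not a perfect square. A Galois group lies in the alternating group exactly when the discriminant is a square in Q, so the Galois group (PGL(2,5)) is not contained in A_6.

No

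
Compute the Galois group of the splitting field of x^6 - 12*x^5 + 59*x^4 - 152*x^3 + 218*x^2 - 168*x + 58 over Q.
S_4 (order 24)

The polynomial f is an irreducible sextic over Q, so G = Gal(f/Q) is one of the 16 transitive subgroups 6T1, ..., 6T16 of S_6. The discriminant of f is -5120000, which is not a perfect square, so G is not contained in A_6. The transitive groups of degree 6 not contained in A_6 are: C_6 (6T1, order 6), S_3 (6T2, order 6), D_6 (6T3, order 12), C_3 x S_3 (6T5, order 18), A_4 x C_2 (6T6, order 24), S_4 (6T8, order 24), S_3 x S_3 (6T9, order 36), S_4 x C_2 (6T11, order 48), (S_3 x S_3) : C_2 (6T13, order 72), PGL(2,5) (6T14, order 120), S_6 (6T16, order 720). By Dedekind's theorem, for a prime p not dividing disc(f) the degrees of the irreducible factors of f mod p form the cycle type of an element of G. Factoring f modulo the 22 such primes p <= 89 (skipping 2, 5, which divide the discriminant), each new pattern first appears at: mod 3: f = (x^3 + x^2 + 2x + 1)(x^3 + 2x^2 + x + 1), pattern 3+3; mod 7: f = (x^2 + 2x + 5)(x^2 + 3x + 6)(x^2 + 4x + 1), pattern 2+2+2; mod 13: f = (x + 2)(x + 7)(x^4 + 5x^3 + 12x + 6), pattern 4+1+1; mod 43: f = (x + 10)(x + 29)(x^2 + 39x + 8)(x^2 + 39x + 14), pattern 2+2+1+1. No other pattern occurs in this range, so the set of observed cycle types is {3+3, 2+2+2, 4+1+1, 2+2+1+1}. The candidates containing elements of all these cycle types are S_4 (6T8) of order 24, S_4 x C_2 (6T11) of order 48, PGL(2,5) (6T14) of order 120, S_6 (6T16) of order 720; the others are excluded. The observed types are precisely the cycle types that occur in S_4 (6T8) (apart from the identity). Each of the other remaining candidates has further cycle types, and by the Chebotarev density theorem the matching factorization patterns would occur for a proportion of primes equal to their share of the group: S_4 x C_2 (6T11) additionally contains elements of type 6, 4+2, 2+1+1+1+1 (17 of its 48 elements, about 35% of primes); PGL(2,5) (6T14) additionally contains elements of type 6, 5+1 (44 of its 120 elements, about 37% of primes); S_6 (6T16) additionally contains elements of type 6, 5+1, 4+2, 3+2+1, 3+1+1+1, 2+1+1+1+1 (529 of its 720 elements, about 73% of primes). None of the 22 primes tested shows any such pattern (for each of these groups the chance of that is below 10^-4), which rules them out. Hence G = S_4 (6T8), of order 24.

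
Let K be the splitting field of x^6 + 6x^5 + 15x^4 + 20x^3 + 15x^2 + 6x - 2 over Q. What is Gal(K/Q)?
The polynomial f is an irreducible sextic over Q, so G = Gal(f/Q) is one of the 16 transitive subgroups 6T1, ..., 6T16 of S_6. The discriminant of f is 11337408, which is not a perfect square, so G is not contained in A_6. The transitive groups of degree 6 not contained in A_6 are: C_6 (6T1, order 6), S_3 (6T2, order 6), D_6 (6T3, order 12), C_3 x S_3 (6T5, order 18), A_4 x C_2 (6T6, order 24), S_4 (6T8, order 24), S_3 x S_3 (6T9, order 36), S_4 x C_2 (6T11, order 48), (S_3 x S_3) : C_2 (6T13, order 72), PGL(2,5) (6T14, order 120), S_6 (6T16, order 720). By Dedekind's theorem, for a prime p not dividing disc(f) the degrees of the irreducible factors of f mod p form the cycle type of an element of G. Factoring f modulo the 79 such primes p <= 419 (skipping 2, 3, which divide the discriminant), each new pattern first appears at: mod 5: f = (x^2 + 2)(x^2 + 2x + 4)(x^2 + 4x + 1), pattern 2+2+2; mod 7: f = (x^6 + 6x^5 + x^4 + 6x^3 + x^2 + 6x + 5), pattern 6; mod 11: f = (x + 4)(x + 9)(x^2 + 5x + 2)(x^2 + 10x + 7), pattern 2+2+1+1; mod 13: f = (x^3 + 3x^2 + 3x + 5)(x^3 + 3x^2 + 3x + 10), pattern 3+3; mod 61: f = (x + 3)(x + 27)(x + 29)(x + 34)(x + 36)(x + 60), pattern 1+1+1+1+1+1. No other pattern occurs in this range, so the set of observed cycle types is {2+2+2, 6, 2+2+1+1, 3+3, 1+1+1+1+1+1}. The candidates containing elements of all these cycle types are D_6 (6T3) of order 12, A_4 x C_2 (6T6) of order 24, S_3 x S_3 (6T9) of order 36, S_4 x C_2 (6T11) of order 48, (S_3 x S_3) : C_2 (6T13) of order 72, PGL(2,5) (6T14) of order 120, S_6 (6T16) of order 720; the others are excluded. The observed types are precisely the cycle types that occur in D_6 (6T3). Each of the other remaining candidates has further cycle types, and by the Chebotarev density theorem the matching factorization patterns would occur for a proportion of primes equal to their share of the group: A_4 x C_2 (6T6) additionally contains elements of type 2+1+1+1+1 (3 of its 24 elements, about 12% of primes); S_3 x S_3 (6T9) additionally contains elements of type 3+1+1+1 (4 of its 36 elements, about 11% of primes); S_4 x C_2 (6T11) additionally contains elements of type 4+2, 4+1+1, 2+1+1+1+1 (15 of its 48 elements, about 31% of primes); (S_3 x S_3) : C_2 (6T13) additionally contains elements of type 4+2, 3+2+1, 3+1+1+1, 2+1+1+1+1 (40 of its 72 elements, about 56% of primes); PGL(2,5) (6T14) additionally contains elements of type 5+1, 4+1+1 (54 of its 120 elements, about 45% of primes); S_6 (6T16) additionally contains elements of type 5+1, 4+2, 4+1+1, 3+2+1, 3+1+1+1, 2+1+1+1+1 (499 of its 720 elements, about 69% of primes). None of the 79 primes tested shows any such pattern (for each of these groups the chance of that is below 10^-4), which rules them out. Hence G = D_6 (6T3), of order 12.

6T3: D_6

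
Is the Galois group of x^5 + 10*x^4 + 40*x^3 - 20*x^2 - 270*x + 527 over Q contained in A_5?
The polynomial is irreducible of degree 5 over Q. Its discriminant is 1109956876953125, which is not a perfect square. A Galois group lies in the alternating group exactly when the discriminant is a square in Q, so the Galois group (F_20) is not contained in A_5.

No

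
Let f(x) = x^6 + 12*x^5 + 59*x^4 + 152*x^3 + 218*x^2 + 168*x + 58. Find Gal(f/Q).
The polynomial f is an irreducible sextic over Q, so G = Gal(f/Q) is one of the 16 transitive subgroups 6T1, ..., 6T16 of S_6. The discriminant of f is -5120000, which is not a perfect square, so G is not contained in A_6. The transitive groups of degree 6 not contained in A_6 are: C_6 (6T1, order 6), S_3 (6T2, order 6), D_6 (6T3, order 12), C_3 x S_3 (6T5, order 18), A_4 x C_2 (6T6, order 24), S_4 (6T8, order 24), S_3 x S_3 (6T9, order 36), S_4 x C_2 (6T11, order 48), (S_3 x S_3) : C_2 (6T13, order 72), PGL(2,5) (6T14, order 120), S_6 (6T16, order 720). By Dedekind's theorem, for a prime p not dividing disc(f) the degrees of the irreducible factors of f mod p form the cycle type of an element of G. Factoring f modulo the 22 such primes p <= 89 (skipping 2, 5, which divide the discriminant), each new pattern first appears at: mod 3: f = (x^3 + x^2 + x + 2)(x^3 + 2x^2 + 2x + 2), pattern 3+3; mod 7: f = (x^2 + 3x + 1)(x^2 + 4x + 6)(x^2 + 5x + 5), pattern 2+2+2; mod 13: f = (x + 6)(x + 11)(x^4 + 8x^3 + x + 6), pattern 4+1+1; mod 43: f = (x + 14)(x + 33)(x^2 + 4x + 8)(x^2 + 4x + 14), pattern 2+2+1+1. No other pattern occurs in this range, so the set of observed cycle types is {3+3, 2+2+2, 4+1+1, 2+2+1+1}. The candidates containing elements of all these cycle types are S_4 (6T8) of order 24, S_4 x C_2 (6T11) of order 48, PGL(2,5) (6T14) of order 120, S_6 (6T16) of order 720; the others are excluded. The observed types are precisely the cycle types that occur in S_4 (6T8) (apart from the identity). Each of the other remaining candidates has further cycle types, and by the Chebotarev density theorem the matching factorization patterns would occur for a proportion of primes equal to their share of the group: S_4 x C_2 (6T11) additionally contains elements of type 6, 4+2, 2+1+1+1+1 (17 of its 48 elements, about 35% of primes); PGL(2,5) (6T14) additionally contains elements of type 6, 5+1 (44 of its 120 elements, about 37% of primes); S_6 (6T16) additionally contains elements of type 6, 5+1, 4+2, 3+2+1, 3+1+1+1, 2+1+1+1+1 (529 of its 720 elements, about 73% of primes). None of the 22 primes tested shows any such pattern (for each of these groups the chance of that is below 10^-4), which rules them out. Hence G = S_4 (6T8), of order 24.

S_4 (order 24)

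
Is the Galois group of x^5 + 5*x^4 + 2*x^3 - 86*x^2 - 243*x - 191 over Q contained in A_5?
The polynomial is irreducible of degree 5 over Q. Its discriminant is 770141323264, which is not a perfect square. A Galois group lies in the alternating group exactly when the discriminant is a square in Q, so the Galois group (S_5) is not contained in A_5.

No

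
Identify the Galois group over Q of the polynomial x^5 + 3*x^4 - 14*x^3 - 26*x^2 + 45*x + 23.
The polynomial f is an irreducible quintic over Q, so G = Gal(f/Q) is a transitive subgroup of S_5: one of C_5 (5T1, order 5), D_5 (5T2, order 10), F_20 (5T3, order 20), A_5 (5T4, order 60) or S_5 (5T5, order 120). The discriminant of f is 15352201216 = 123904^2, a perfect square, so G is contained in A_5. The transitive groups of degree 5 contained in A_5 are: C_5 (5T1, order 5), D_5 (5T2, order 10), A_5 (5T4, order 60). By Dedekind's theorem, for a prime p not dividing disc(f) the degrees of the irreducible factors of f mod p form the cycle type of an element of G. Factoring f modulo the 14 such primes p <= 53 (skipping 2, 11, which divide the discriminant), each new pattern first appears at: mod 3: f = (x^5 + x^3 + x^2 + 2), pattern 5; mod 23: f = (x)(x + 6)(x + 9)(x + 13)(x + 21), pattern 1+1+1+1+1. No other pattern occurs in this range, so the set of observed cycle types is {5, 1+1+1+1+1}. The candidates containing elements of all these cycle types are C_5 (5T1) of order 5, D_5 (5T2) of order 10, A_5 (5T4) of order 60; the others are excluded. The observed types are precisely the cycle types that occur in C_5 (5T1). Each of the other remaining candidates has further cycle types, and by the Chebotarev density theorem the matching factorization patterns would occur for a proportion of primes equal to their share of the group: D_5 (5T2) additionally contains elements of type 2+2+1 (5 of its 10 elements, about 50% of primes); A_5 (5T4) additionally contains elements of type 3+1+1, 2+2+1 (35 of its 60 elements, about 58% of primes). None of the 14 primes tested shows any such pattern (for each of these groups the chance of that is below 10^-4), which rules them out. Hence G = C_5 (5T1), of order 5.

C_5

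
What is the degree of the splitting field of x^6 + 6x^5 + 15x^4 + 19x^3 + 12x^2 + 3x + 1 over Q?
6

The degree of the splitting field over Q equals the order of the Galois group, so first determine the group. The polynomial f is an irreducible sextic over Q, so G = Gal(f/Q) is one of the 16 transitive subgroups 6T1, ..., 6T16 of S_6. The discriminant of f is -19683, which is not a perfect square, so G is not contained in A_6. The transitive groups of degree 6 not contained in A_6 are: C_6 (6T1, order 6), S_3 (6T2, order 6), D_6 (6T3, order 12), C_3 x S_3 (6T5, order 18), A_4 x C_2 (6T6, order 24), S_4 (6T8, order 24), S_3 x S_3 (6T9, order 36), S_4 x C_2 (6T11, order 48), (S_3 x S_3) : C_2 (6T13, order 72), PGL(2,5) (6T14, order 120), S_6 (6T16, order 720). By Dedekind's theorem, for a prime p not dividing disc(f) the degrees of the irreducible factors of f mod p form the cycle type of an element of G. Factoring f modulo the 37 such primes p <= 163 (skipping 3, which divides the discriminant), each new pattern first appears at: mod 2: f = (x^6 + x^4 + x^3 + x + 1), pattern 6; mod 7: f = (x^3 + 3x^2 + 3x + 3)(x^3 + 3x^2 + 3x + 5), pattern 3+3; mod 17: f = (x^2 + 9x + 9)(x^2 + 15x + 15)(x^2 + 16x + 16), pattern 2+2+2; mod 19: f = (x + 5)(x + 6)(x + 7)(x + 10)(x + 17)(x + 18), pattern 1+1+1+1+1+1. No other pattern occurs in this range, so the set of observed cycle types is {6, 3+3, 2+2+2, 1+1+1+1+1+1}. The candidates containing elements of all these cycle types are C_6 (6T1) of order 6, D_6 (6T3) of order 12, C_3 x S_3 (6T5) of order 18, A_4 x C_2 (6T6) of order 24, S_3 x S_3 (6T9) of order 36, S_4 x C_2 (6T11) of order 48, (S_3 x S_3) : C_2 (6T13) of order 72, PGL(2,5) (6T14) of order 120, S_6 (6T16) of order 720; the others are excluded. The observed types are precisely the cycle types that occur in C_6 (6T1). Each of the other remaining candidates has further cycle types, and by the Chebotarev density theorem the matching factorization patterns would occur for a proportion of primes equal to their share of the group: D_6 (6T3) additionally contains elements of type 2+2+1+1 (3 of its 12 elements, about 25% of primes); C_3 x S_3 (6T5) additionally contains elements of type 3+1+1+1 (4 of its 18 elements, about 22% of primes); A_4 x C_2 (6T6) additionally contains elements of type 2+2+1+1, 2+1+1+1+1 (6 of its 24 elements, about 25% of primes); S_3 x S_3 (6T9) additionally contains elements of type 3+1+1+1, 2+2+1+1 (13 of its 36 elements, about 36% of primes); S_4 x C_2 (6T11) additionally contains elements of type 4+2, 4+1+1, 2+2+1+1, 2+1+1+1+1 (24 of its 48 elements, about 50% of primes); (S_3 x S_3) : C_2 (6T13) additionally contains elements of type 4+2, 3+2+1, 3+1+1+1, 2+2+1+1, 2+1+1+1+1 (49 of its 72 elements, about 68% of primes); PGL(2,5) (6T14) additionally contains elements of type 5+1, 4+1+1, 2+2+1+1 (69 of its 120 elements, about 58% of primes); S_6 (6T16) additionally contains elements of type 5+1, 4+2, 4+1+1, 3+2+1, 3+1+1+1, 2+2+1+1, 2+1+1+1+1 (544 of its 720 elements, about 76% of primes). None of the 37 primes tested shows any such pattern (for each of these groups the chance of that is below 10^-4), which rules them out. Hence G = C_6 (6T1), of order 6. The Galois group C_6 (6T1) has order 6, so the splitting field has degree 6 over Q.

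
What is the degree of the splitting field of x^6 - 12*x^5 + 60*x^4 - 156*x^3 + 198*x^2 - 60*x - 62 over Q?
The degree of the splitting field over Q equals the order of the Galois group, so first determine the group. The polynomial f is an irreducible sextic over Q, so G = Gal(f/Q) is one of the 16 transitive subgroups 6T1, ..., 6T16 of S_6. The discriminant of f is 4516300800, which is not a perfect square, so G is not contained in A_6. The transitive groups of degree 6 not contained in A_6 are: C_6 (6T1, order 6), S_3 (6T2, order 6), D_6 (6T3, order 12), C_3 x S_3 (6T5, order 18), A_4 x C_2 (6T6, order 24), S_4 (6T8, order 24), S_3 x S_3 (6T9, order 36), S_4 x C_2 (6T11, order 48), (S_3 x S_3) : C_2 (6T13, order 72), PGL(2,5) (6T14, order 120), S_6 (6T16, order 720). By Dedekind's theorem, for a prime p not dividing disc(f) the degrees of the irreducible factors of f mod p form the cycle type of an element of G. Factoring f modulo the 79 such primes p <= 431 (skipping 2, 3, 5, 11, which divide the discriminant), each new pattern first appears at: mod 7: f = (x^3 + x^2 + 1)(x^3 + x^2 + 3x + 1), pattern 3+3; mod 13: f = (x^6 + x^5 + 8x^4 + 3x^2 + 5x + 3), pattern 6; mod 17: f = (x + 1)(x + 11)(x^2 + 11)(x^2 + 10x + 3), pattern 2+2+1+1; mod 29: f = (x^2 + 2x + 13)(x^2 + 19x + 28)(x^2 + 25x + 7), pattern 2+2+2; mod 31: f = (x)(x + 4)(x + 6)(x + 15)(x + 26)(x + 30), pattern 1+1+1+1+1+1. No other pattern occurs in this range, so the set of observed cycle types is {3+3, 6, 2+2+1+1, 2+2+2, 1+1+1+1+1+1}. The candidates containing elements of all these cycle types are D_6 (6T3) of order 12, A_4 x C_2 (6T6) of order 24, S_3 x S_3 (6T9) of order 36, S_4 x C_2 (6T11) of order 48, (S_3 x S_3) : C_2 (6T13) of order 72, PGL(2,5) (6T14) of order 120, S_6 (6T16) of order 720; the others are excluded. The observed types are precisely the cycle types that occur in D_6 (6T3). Each of the other remaining candidates has further cycle types, and by the Chebotarev density theorem the matching factorization patterns would occur for a proportion of primes equal to their share of the group: A_4 x C_2 (6T6) additionally contains elements of type 2+1+1+1+1 (3 of its 24 elements, about 12% of primes); S_3 x S_3 (6T9) additionally contains elements of type 3+1+1+1 (4 of its 36 elements, about 11% of primes); S_4 x C_2 (6T11) additionally contains elements of type 4+2, 4+1+1, 2+1+1+1+1 (15 of its 48 elements, about 31% of primes); (S_3 x S_3) : C_2 (6T13) additionally contains elements of type 4+2, 3+2+1, 3+1+1+1, 2+1+1+1+1 (40 of its 72 elements, about 56% of primes); PGL(2,5) (6T14) additionally contains elements of type 5+1, 4+1+1 (54 of its 120 elements, about 45% of primes); S_6 (6T16) additionally contains elements of type 5+1, 4+2, 4+1+1, 3+2+1, 3+1+1+1, 2+1+1+1+1 (499 of its 720 elements, about 69% of primes). None of the 79 primes tested shows any such pattern (for each of these groups the chance of that is below 10^-4), which rules them out. Hence G = D_6 (6T3), of order 12. The Galois group D_6 (6T3) has order 12, so the splitting field has degree 12 over Q.

12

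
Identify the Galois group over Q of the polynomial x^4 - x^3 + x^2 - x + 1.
The polynomial is an irreducible quartic over Q and its discriminant is 125, which is not a perfect square, so the Galois group is not contained in A_4. The resolvent cubic y^3 - y^2 - 3*y + 2 has exactly one rational root, so the Galois group is C_4 or D_4. The quartic becomes reducible over Q(sqrt(disc)), so the group is C_4.

C_4 (order 4)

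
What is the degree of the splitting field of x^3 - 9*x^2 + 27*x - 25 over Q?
The degree of the splitting field over Q equals the order of the Galois group, so first determine the group. The polynomial is an irreducible cubic over Q and its discriminant is -108, which is not a perfect square. For an irreducible cubic, a non-square discriminant gives Galois group S_3. The Galois group S_3 (3T2) has order 6, so the splitting field has degree 6 over Q.

6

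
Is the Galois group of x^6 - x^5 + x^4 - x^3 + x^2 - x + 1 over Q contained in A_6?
No

The polynomial is irreducible of degree 6 over Q. Its discriminant is -16807, which is not a perfect square. A Galois group lies in the alternating group exactly when the discriminant is a square in Q, so the Galois group (C_6) is not contained in A_6.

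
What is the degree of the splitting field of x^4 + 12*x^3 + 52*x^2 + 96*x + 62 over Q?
8

The degree of the splitting field over Q equals the order of the Galois group, so first determine the group. The polynomial is an irreducible quartic over Q and its discriminant is -1024, which is not a perfect square, so the Galois group is not contained in A_4. The resolvent cubic y^3 - 52*y^2 + 904*y - 5248 has exactly one rational root, so the Galois group is C_4 or D_4. The quartic remains irreducible over Q(sqrt(disc)), so the group is D_4. The Galois group D_4 (4T3) has order 8, so the splitting field has degree 8 over Q.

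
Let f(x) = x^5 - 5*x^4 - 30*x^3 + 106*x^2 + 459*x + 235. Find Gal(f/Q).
S_5

The polynomial f is an irreducible quintic over Q, so G = Gal(f/Q) is a transitive subgroup of S_5: one of C_5 (5T1, order 5), D_5 (5T2, order 10), F_20 (5T3, order 20), A_5 (5T4, order 60) or S_5 (5T5, order 120). The discriminant of f is 25154404508752, which is not a perfect square, so G is not contained in A_5. The transitive groups of degree 5 not contained in A_5 are: F_20 (5T3, order 20), S_5 (5T5, order 120). By Dedekind's theorem, for a prime p not dividing disc(f) the degrees of the irreducible factors of f mod p form the cycle type of an element of G. Factoring f modulo the 5 such primes p <= 13 (skipping 2, which divides the discriminant), each new pattern first appears at: mod 3: f = (x^5 + x^4 + x^2 + 1), pattern 5; mod 5: f = (x)(x^4 + x + 4), pattern 4+1; mod 13: f = (x + 3)(x + 8)(x^3 + 10x^2 + 5x + 6), pattern 3+1+1. No other pattern occurs in this range, so the set of observed cycle types is {5, 4+1, 3+1+1}. Among the candidates above, the only group containing elements of all these cycle types is S_5 (5T5) — F_20 (5T3) lacks at least one of them. Hence G = S_5 (5T5), of order 120.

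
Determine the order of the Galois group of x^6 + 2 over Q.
12

The degree of the splitting field over Q equals the order of the Galois group, so first determine the group. The polynomial f is an irreducible sextic over Q, so G = Gal(f/Q) is one of the 16 transitive subgroups 6T1, ..., 6T16 of S_6. The discriminant of f is -1492992, which is not a perfect square, so G is not contained in A_6. The transitive groups of degree 6 not contained in A_6 are: C_6 (6T1, order 6), S_3 (6T2, order 6), D_6 (6T3, order 12), C_3 x S_3 (6T5, order 18), A_4 x C_2 (6T6, order 24), S_4 (6T8, order 24), S_3 x S_3 (6T9, order 36), S_4 x C_2 (6T11, order 48), (S_3 x S_3) : C_2 (6T13, order 72), PGL(2,5) (6T14, order 120), S_6 (6T16, order 720). By Dedekind's theorem, for a prime p not dividing disc(f) the degrees of the irreducible factors of f mod p form the cycle type of an element of G. Factoring f modulo the 79 such primes p <= 419 (skipping 2, 3, which divide the discriminant), each new pattern first appears at: mod 5: f = (x^2 + 3)(x^2 + 2x + 3)(x^2 + 3x + 3), pattern 2+2+2; mod 7: f = (x^6 + 2), pattern 6; mod 11: f = (x + 2)(x + 9)(x^2 + 2x + 4)(x^2 + 9x + 4), pattern 2+2+1+1; mod 19: f = (x^3 + 6)(x^3 + 13), pattern 3+3; mod 43: f = (x + 3)(x + 18)(x + 21)(x + 22)(x + 25)(x + 40), pattern 1+1+1+1+1+1. No other pattern occurs in this range, so the set of observed cycle types is {2+2+2, 6, 2+2+1+1, 3+3, 1+1+1+1+1+1}. The candidates containing elements of all these cycle types are D_6 (6T3) of order 12, A_4 x C_2 (6T6) of order 24, S_3 x S_3 (6T9) of order 36, S_4 x C_2 (6T11) of order 48, (S_3 x S_3) : C_2 (6T13) of order 72, PGL(2,5) (6T14) of order 120, S_6 (6T16) of order 720; the others are excluded. The observed types are precisely the cycle types that occur in D_6 (6T3). Each of the other remaining candidates has further cycle types, and by the Chebotarev density theorem the matching factorization patterns would occur for a proportion of primes equal to their share of the group: A_4 x C_2 (6T6) additionally contains elements of type 2+1+1+1+1 (3 of its 24 elements, about 12% of primes); S_3 x S_3 (6T9) additionally contains elements of type 3+1+1+1 (4 of its 36 elements, about 11% of primes); S_4 x C_2 (6T11) additionally contains elements of type 4+2, 4+1+1, 2+1+1+1+1 (15 of its 48 elements, about 31% of primes); (S_3 x S_3) : C_2 (6T13) additionally contains elements of type 4+2, 3+2+1, 3+1+1+1, 2+1+1+1+1 (40 of its 72 elements, about 56% of primes); PGL(2,5) (6T14) additionally contains elements of type 5+1, 4+1+1 (54 of its 120 elements, about 45% of primes); S_6 (6T16) additionally contains elements of type 5+1, 4+2, 4+1+1, 3+2+1, 3+1+1+1, 2+1+1+1+1 (499 of its 720 elements, about 69% of primes). None of the 79 primes tested shows any such pattern (for each of these groups the chance of that is below 10^-4), which rules them out. Hence G = D_6 (6T3), of order 12. The Galois group D_6 (6T3) has order 12, so the splitting field has degree 12 over Q.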